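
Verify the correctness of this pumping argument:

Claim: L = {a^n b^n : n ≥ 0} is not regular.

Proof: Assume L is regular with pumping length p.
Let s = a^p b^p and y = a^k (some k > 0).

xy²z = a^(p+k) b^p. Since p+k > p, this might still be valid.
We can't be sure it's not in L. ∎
The proof is INCORRECT.

Error: The conclusion is wrong.
xy²z = a^(p+k) b^p is definitely NOT in L because the number of a's (p+k) ≠ number of b's (p).
The proof incorrectly doubts what is actually a valid contradiction.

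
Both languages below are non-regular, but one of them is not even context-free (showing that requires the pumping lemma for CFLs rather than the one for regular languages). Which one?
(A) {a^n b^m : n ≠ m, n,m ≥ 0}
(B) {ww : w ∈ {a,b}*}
(B) {ww : w ∈ {a,b}*}

(B) {ww : w ∈ {a,b}*} requires the CFL pumping lemma.

- {a^n b^m : n ≠ m, n,m ≥ 0} is context-free (but not regular)
  • Can be shown non-regular with the regular pumping lemma
  • After pumping a's, we can make n = m

- {ww : w ∈ {a,b}*} is NOT context-free
  • Requires the CFL pumping lemma to prove
  • Cannot verify equality of two arbitrary substrings

The CFL pumping lemma is "stronger" in that it can prove non-membership
in the larger class of context-free languages.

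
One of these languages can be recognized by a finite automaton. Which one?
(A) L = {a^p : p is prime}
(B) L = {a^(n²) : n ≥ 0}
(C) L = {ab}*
(C) {ab}*

(C) L = {ab}* is regular.

This can be recognized by a finite automaton (DFA/NFA).
Regular expressions like {ab}* define regular languages.

The other choices are not regular:
- {a^(n²) : n ≥ 0}: After pumping, length is no longer a perfect square
- {a^p : p is prime}: After pumping, the length becomes composite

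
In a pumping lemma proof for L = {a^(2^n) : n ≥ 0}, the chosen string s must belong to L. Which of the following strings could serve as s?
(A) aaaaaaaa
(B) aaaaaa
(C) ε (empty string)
(A) aaaaaaaa

The pumping lemma is applied to a string s that lies in L, so first check membership of each option:
- (A) aaaaaaaa has length 8 = 2^3, so it is in L ✓
- (B) aaaaaa has length 6, strictly between 2^2 = 4 and 2^3 = 8, so it is not in L ✗
- (C) ε has length 0, which is not a power of 2, so it is not in L ✗

Only (A) aaaaaaaa is in L, so it is the only candidate that could play the role of s.
(In a complete proof one picks s in terms of the pumping length p so that |s| ≥ p is guaranteed; a fixed string like aaaaaaaa illustrates the shape of such an s.)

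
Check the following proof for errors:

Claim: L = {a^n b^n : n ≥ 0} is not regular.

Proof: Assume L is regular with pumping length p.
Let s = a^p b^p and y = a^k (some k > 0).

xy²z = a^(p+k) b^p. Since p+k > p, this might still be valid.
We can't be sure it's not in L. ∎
The proof is INCORRECT.

Error: The conclusion is wrong.
xy²z = a^(p+k) b^p is definitely NOT in L because the number of a's (p+k) ≠ number of b's (p).
The proof incorrectly doubts what is actually a valid contradiction.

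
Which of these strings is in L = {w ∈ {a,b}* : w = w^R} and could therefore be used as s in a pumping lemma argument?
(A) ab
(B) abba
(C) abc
(B) abba

The pumping lemma is applied to a string s that lies in L, so first check membership of each option:
- (A) ab reversed is ba ≠ ab, so it is not a palindrome and is not in L ✗
- (B) abba reversed is abba, the same string, so it is a palindrome and is in L ✓
- (C) abc reversed is cba ≠ abc, so it is not a palindrome and is not in L ✗

Only (B) abba is in L, so it is the only candidate that could play the role of s.
(In a complete proof one picks s in terms of the pumping length p so that |s| ≥ p is guaranteed; a fixed string like abba illustrates the shape of such an s.)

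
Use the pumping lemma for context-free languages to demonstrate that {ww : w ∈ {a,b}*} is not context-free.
Assume for contradiction that L is context-free, and let p ≥ 1 be the pumping length given by the pumping lemma for CFLs.
Choose s = a^p b^p a^p b^p. Then s ∈ L (take w = a^p b^p) and |s| = 4p ≥ p.
By the CFL pumping lemma, s = uvxyz for some u, v, x, y, z with |vxy| ≤ p, |vy| ≥ 1, and uv^i xy^i z ∈ L for every i ≥ 0.

Write s as four blocks A₁ B₁ A₂ B₂ with A₁ = A₂ = a^p and B₁ = B₂ = b^p. Since |vxy| ≤ p, the window vxy lies inside at most two adjacent blocks. Take i = 0 and let t = uxz, so |t| = 4p − |vy| with 1 ≤ |vy| ≤ p. If |t| is odd, t ∉ L immediately, so assume |vy| is even (hence |vy| ≥ 2) and |t|/2 = 2p − |vy|/2, which satisfies p ≤ |t|/2 ≤ 2p − 1.

Case 1 (vxy inside A₁B₁): t = a^(p−j) b^(p−l) a^p b^p with j + l = |vy|. The second half of t has length < 2p, so it is a suffix of the trailing a^p b^p and ends in b; the first half is a^(p−j) b^(p−l) a^((j+l)/2), which ends in a because (j+l)/2 ≥ 1. The halves differ, so t ∉ L.

Case 2 (vxy inside B₁A₂, straddling the middle): t = a^p b^(p−j) a^(p−l) b^p with j + l = |vy|. If t = ww, then w is a prefix of t of length ≥ p, so w begins with a^p; and w is a suffix of t of length ≥ p, so w ends with b^p. That forces |w| ≥ 2p, contradicting |w| = |t|/2 ≤ 2p − 1. So t ∉ L.

Case 3 (vxy inside A₂B₂): t = a^p b^p a^(p−j) b^(p−l) with j + l = |vy|. The first half of t is a prefix of a^p b^p, so it begins with a; the second half is b^((j+l)/2) a^(p−j) b^(p−l), which begins with b. The halves differ, so t ∉ L.

In every case uv⁰xy⁰z = uxz ∉ L.

This contradicts the CFL pumping lemma, which requires uv^i xy^i z ∈ L for all i ≥ 0.
Hence L = {ww : w ∈ {a,b}*} is not context-free. ∎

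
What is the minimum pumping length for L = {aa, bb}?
p = 3

For a finite language L, the pumping lemma holds vacuously if p > max|s| for s ∈ L.

The longest string in L = {aa, bb} has length 2.
If p = 3, then no string s ∈ L has |s| ≥ p, so the condition is vacuously true.

The minimum pumping length is p = 3.

Why no smaller p works: for any p ≤ 2, the longest string s ∈ L has |s| = 2 ≥ p, so it would
have to be pumpable; but pumping up (i = 2, 3, ...) produces ever longer strings, which cannot all lie in the
finite language L. So the pumping property fails for every p ≤ 2.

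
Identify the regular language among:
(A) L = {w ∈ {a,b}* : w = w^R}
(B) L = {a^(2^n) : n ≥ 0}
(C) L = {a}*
(C) {a}*

(C) L = {a}* is regular.

This can be recognized by a finite automaton (DFA/NFA).
Regular expressions like {a}* define regular languages.

The other choices are not regular:
- {w ∈ {a,b}* : w = w^R}: After pumping, the string is no longer symmetric
- {a^(2^n) : n ≥ 0}: After pumping, length is no longer a power of 2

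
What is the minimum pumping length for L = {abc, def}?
p = 4

For a finite language L, the pumping lemma holds vacuously if p > max|s| for s ∈ L.

The longest string in L = {abc, def} has length 3.
If p = 4, then no string s ∈ L has |s| ≥ p, so the condition is vacuously true.

The minimum pumping length is p = 4.

Why no smaller p works: for any p ≤ 3, the longest string s ∈ L has |s| = 3 ≥ p, so it would
have to be pumpable; but pumping up (i = 2, 3, ...) produces ever longer strings, which cannot all lie in the
finite language L. So the pumping property fails for every p ≤ 3.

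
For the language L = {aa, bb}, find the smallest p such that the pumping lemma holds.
p = 3

For a finite language L, the pumping lemma holds vacuously if p > max|s| for s ∈ L.

The longest string in L = {aa, bb} has length 2.
If p = 3, then no string s ∈ L has |s| ≥ p, so the condition is vacuously true.

The minimum pumping length is p = 3.

Why no smaller p works: for any p ≤ 2, the longest string s ∈ L has |s| = 2 ≥ p, so it would
have to be pumpable; but pumping up (i = 2, 3, ...) produces ever longer strings, which cannot all lie in the
finite language L. So the pumping property fails for every p ≤ 2.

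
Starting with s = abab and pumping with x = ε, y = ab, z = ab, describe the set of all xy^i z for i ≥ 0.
{xy^i z : i ≥ 0} = {(ab)^(i+1) : i ≥ 0} = {ab, abab, ababab, ...}

With x = ε, y = ab, z = ab: Pumping 'ab' gives strings of alternating a's and b's.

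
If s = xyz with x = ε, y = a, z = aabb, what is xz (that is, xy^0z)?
aabb

Given x = '', y = 'a', z = 'aabb' and i = 0:

xy^0z = x + y·y·...·y (0 times) + z
       = '' + 'a'^0 + 'aabb'
       = '' + '' + 'aabb'
       = 'aabb'

The pumped string is 'aabb' with length 4.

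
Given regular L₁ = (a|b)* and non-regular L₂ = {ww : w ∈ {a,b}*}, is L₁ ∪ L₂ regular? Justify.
Yes — L₁ ∪ L₂ is regular.

{ww} ⊆ (a|b)*, so L₁ ∪ L₂ = (a|b)*, which is regular.

Note that the bare facts "L₁ regular, L₂ non-regular" do not settle the question by themselves: the closure of regular languages under ∪, ∩, complement and difference applies only when BOTH operands are regular. With a non-regular operand the result can come out regular or non-regular depending on the specific languages, so one has to work out L₁ ∪ L₂ for this particular pair, as above.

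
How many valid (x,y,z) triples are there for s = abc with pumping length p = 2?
3

For s = 'abc' with pumping length p = 2:

Constraints: |xy| ≤ 2, |y| > 0

Valid decompositions (|xy| ≤ p, |y| ≥ 1):
  • x='', y='a', z='bc'
  • x='a', y='b', z='c'
  • x='', y='ab', z='c'

Total count: 3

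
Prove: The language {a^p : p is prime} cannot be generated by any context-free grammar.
Assume for contradiction that L is context-free, and let p ≥ 1 be the pumping length given by the pumping lemma for CFLs.
Choose a prime q with q ≥ p and let s = a^q. Then s ∈ L and |s| = q ≥ p.
By the CFL pumping lemma, s = uvxyz for some u, v, x, y, z with |vxy| ≤ p, |vy| ≥ 1, and uv^i xy^i z ∈ L for every i ≥ 0.
All symbols are a's, so only lengths matter: let k = |vy|, with 1 ≤ k ≤ p. Then |uv^i xy^i z| = q + (i − 1)k.

Take i = q + 1: the length is q + qk = q(k + 1).
Both factors satisfy q ≥ 2 and k + 1 ≥ 2, so q(k + 1) is composite and uv^(q+1) xy^(q+1) z ∉ L.

This contradicts the CFL pumping lemma, which requires uv^i xy^i z ∈ L for all i ≥ 0.
Hence L = {a^p : p is prime} is not context-free. ∎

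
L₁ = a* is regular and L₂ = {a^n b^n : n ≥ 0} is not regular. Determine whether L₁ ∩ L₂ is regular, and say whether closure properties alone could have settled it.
Yes — L₁ ∩ L₂ is regular.

A string of a* contains no b's, and the only string of {a^n b^n} with no b's is ε (n = 0). So L₁ ∩ L₂ = {ε}, a finite language, which is regular.

Note that the bare facts "L₁ regular, L₂ non-regular" do not settle the question by themselves: the closure of regular languages under ∪, ∩, complement and difference applies only when BOTH operands are regular. With a non-regular operand the result can come out regular or non-regular depending on the specific languages, so one has to work out L₁ ∩ L₂ for this particular pair, as above.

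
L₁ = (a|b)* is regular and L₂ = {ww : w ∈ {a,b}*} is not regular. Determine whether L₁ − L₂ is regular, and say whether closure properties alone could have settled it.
No — L₁ − L₂ is not regular.

L₁ − L₂ is the complement of {ww} within {a,b}*. If it were regular, its complement {ww} would be regular as well (regular languages are closed under complement) — contradiction. So L₁ − L₂ is not regular.

Note that the bare facts "L₁ regular, L₂ non-regular" do not settle the question by themselves: the closure of regular languages under ∪, ∩, complement and difference applies only when BOTH operands are regular. With a non-regular operand the result can come out regular or non-regular depending on the specific languages, so one has to work out L₁ − L₂ for this particular pair, as above.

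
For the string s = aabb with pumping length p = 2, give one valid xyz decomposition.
x = 'a', y = 'a', z = 'bb'

For s = aabb and p = 2, one valid decomposition is:
- x = 'a' (length 1)
- y = 'a' (length 1)
- z = 'bb' (length 2)

Verification:
- xyz = 'a' + 'a' + 'bb' = aabb ✓
- |xy| = 2 ≤ 2 ✓
- |y| = 1 > 0 ✓

All pumping lemma constraints are satisfied.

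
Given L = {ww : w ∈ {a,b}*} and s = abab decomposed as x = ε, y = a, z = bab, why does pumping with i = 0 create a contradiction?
xy⁰z = bab ∉ L

Pumping with i = 0 replaces y = a by y⁰ = ε:
- Original: s = xyz = abab; abab splits into halves ab · ab, which are equal, so it is in L (w = ab)
- Pumped: xy⁰z = ε · ε · bab = bab
- bab has odd length 3, so it cannot be written as ww and is not in L

The pumping lemma would require xy⁰z ∈ L, so this decomposition yields a contradiction.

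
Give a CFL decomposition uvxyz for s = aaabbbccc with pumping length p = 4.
u='aa', v='a', x='bb', y='b', z='ccc'

For s = aaabbbccc with pumping length p = 4:

One valid decomposition:
- u = 'aa'
- v = 'a'
- x = 'bb'
- y = 'b'
- z = 'ccc'

Verification:
- uvxyz = 'aa' + 'a' + 'bb' + 'b' + 'ccc' = aaabbbccc ✓
- |vxy| = |'abbb'| = 4 ≤ 4 ✓
- |vy| = |'ab'| = 2 > 0 ✓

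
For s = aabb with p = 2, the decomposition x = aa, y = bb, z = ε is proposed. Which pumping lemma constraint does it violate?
Violated: |xy| ≤ p

The decomposition x = aa, y = bb, z = ε for s = aabb with p = 2
violates the constraint: |xy| ≤ p

|xy| = |aabb| = 4 > 2 = p. The decomposition puts too many characters in xy.

Pumping lemma constraints:
1. xyz = s (decomposition is valid)
2. |xy| ≤ p
3. |y| > 0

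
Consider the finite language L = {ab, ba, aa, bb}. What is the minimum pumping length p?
p = 3

For a finite language L, the pumping lemma holds vacuously if p > max|s| for s ∈ L.

The longest string in L = {ab, ba, aa, bb} has length 2.
If p = 3, then no string s ∈ L has |s| ≥ p, so the condition is vacuously true.

The minimum pumping length is p = 3.

Why no smaller p works: for any p ≤ 2, the longest string s ∈ L has |s| = 2 ≥ p, so it would
have to be pumpable; but pumping up (i = 2, 3, ...) produces ever longer strings, which cannot all lie in the
finite language L. So the pumping property fails for every p ≤ 2.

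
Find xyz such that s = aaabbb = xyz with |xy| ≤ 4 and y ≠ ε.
x = 'a', y = 'aab', z = 'bb'

For s = aaabbb and p = 4, one valid decomposition is:
- x = 'a' (length 1)
- y = 'aab' (length 3)
- z = 'bb' (length 2)

Verification:
- xyz = 'a' + 'aab' + 'bb' = aaabbb ✓
- |xy| = 4 ≤ 4 ✓
- |y| = 3 > 0 ✓

All pumping lemma constraints are satisfied.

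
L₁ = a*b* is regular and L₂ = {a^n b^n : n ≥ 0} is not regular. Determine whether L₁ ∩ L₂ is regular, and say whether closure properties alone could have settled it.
No — L₁ ∩ L₂ is not regular.

Every string a^n b^n already lies in a*b*, so L₁ ∩ L₂ = {a^n b^n : n ≥ 0} = L₂ itself, which is the standard non-regular language (pump s = a^p b^p).

Note that the bare facts "L₁ regular, L₂ non-regular" do not settle the question by themselves: the closure of regular languages under ∪, ∩, complement and difference applies only when BOTH operands are regular. With a non-regular operand the result can come out regular or non-regular depending on the specific languages, so one has to work out L₁ ∩ L₂ for this particular pair, as above.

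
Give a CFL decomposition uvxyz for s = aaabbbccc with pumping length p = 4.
u='aa', v='a', x='bb', y='b', z='ccc'

For s = aaabbbccc with pumping length p = 4:

One valid decomposition:
- u = 'aa'
- v = 'a'
- x = 'bb'
- y = 'b'
- z = 'ccc'

Verification:
- uvxyz = 'aa' + 'a' + 'bb' + 'b' + 'ccc' = aaabbbccc ✓
- |vxy| = |'abbb'| = 4 ≤ 4 ✓
- |vy| = |'ab'| = 2 > 0 ✓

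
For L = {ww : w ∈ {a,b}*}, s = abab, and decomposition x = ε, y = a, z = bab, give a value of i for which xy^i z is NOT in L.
i = 2

xy²z = ε · aa · bab = aabab; aabab has odd length 5, so it cannot be written as ww and is not in L.
(Other choices also work, e.g. i = 0, 3; only i = 1 is guaranteed to stay in L since xy¹z = s.)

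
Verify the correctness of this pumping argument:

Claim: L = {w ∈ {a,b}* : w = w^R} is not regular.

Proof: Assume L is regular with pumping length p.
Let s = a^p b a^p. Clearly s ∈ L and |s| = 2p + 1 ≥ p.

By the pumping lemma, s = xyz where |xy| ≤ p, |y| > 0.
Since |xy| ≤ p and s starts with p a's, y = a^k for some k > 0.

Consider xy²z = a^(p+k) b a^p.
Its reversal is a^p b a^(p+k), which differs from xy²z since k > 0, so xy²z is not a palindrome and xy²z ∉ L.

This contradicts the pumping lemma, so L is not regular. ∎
The proof is correct.

This proof is valid because:
1. s = a^p b a^p is in L and is chosen in terms of p, so |s| ≥ p holds for every p
2. The decomposition analysis is correct: |xy| ≤ p forces y to lie inside the leading a's
3. The contradiction is valid: a^(p+k) b a^p has more a's before the b than after it, so it is not a palindrome
4. The conclusion follows logically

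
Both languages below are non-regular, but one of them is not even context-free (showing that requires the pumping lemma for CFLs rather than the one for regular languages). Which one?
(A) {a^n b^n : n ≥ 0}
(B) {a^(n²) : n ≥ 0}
(B) {a^(n²) : n ≥ 0}

(B) {a^(n²) : n ≥ 0} requires the CFL pumping lemma.

- {a^n b^n : n ≥ 0} is context-free (but not regular)
  • Can be shown non-regular with the regular pumping lemma
  • After pumping, the number of a's and b's become unequal

- {a^(n²) : n ≥ 0} is NOT context-free
  • Requires the CFL pumping lemma to prove
  • Gaps between squares grow unboundedly

The CFL pumping lemma is "stronger" in that it can prove non-membership
in the larger class of context-free languages.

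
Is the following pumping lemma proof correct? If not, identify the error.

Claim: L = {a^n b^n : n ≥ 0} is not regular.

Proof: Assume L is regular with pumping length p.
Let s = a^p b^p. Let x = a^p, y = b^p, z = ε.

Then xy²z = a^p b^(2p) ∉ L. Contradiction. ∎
The proof is INCORRECT.

Error: The decomposition violates |xy| ≤ p.
With x = a^p and y = b^p, we have |xy| = 2p > p.
The pumping lemma requires |xy| ≤ p, so y must be within the first p characters.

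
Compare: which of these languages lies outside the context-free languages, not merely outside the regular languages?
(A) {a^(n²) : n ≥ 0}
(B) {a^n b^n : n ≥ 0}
(A) {a^(n²) : n ≥ 0}

(A) {a^(n²) : n ≥ 0} requires the CFL pumping lemma.

- {a^n b^n : n ≥ 0} is context-free (but not regular)
  • Can be shown non-regular with the regular pumping lemma
  • After pumping, the number of a's and b's become unequal

- {a^(n²) : n ≥ 0} is NOT context-free
  • Requires the CFL pumping lemma to prove
  • Gaps between squares grow unboundedly

The CFL pumping lemma is "stronger" in that it can prove non-membership
in the larger class of context-free languages.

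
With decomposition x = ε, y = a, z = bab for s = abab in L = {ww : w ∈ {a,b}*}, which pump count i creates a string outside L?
i = 0

xy⁰z = ε · ε · bab = bab; bab has odd length 3, so it cannot be written as ww and is not in L.
(Other choices also work, e.g. i = 2, 3; only i = 1 is guaranteed to stay in L since xy¹z = s.)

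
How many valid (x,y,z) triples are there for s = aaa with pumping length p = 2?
3

For s = 'aaa' with pumping length p = 2:

Constraints: |xy| ≤ 2, |y| > 0

Valid decompositions (|xy| ≤ p, |y| ≥ 1):
  • x='', y='a', z='aa'
  • x='a', y='a', z='a'
  • x='', y='aa', z='a'

Total count: 3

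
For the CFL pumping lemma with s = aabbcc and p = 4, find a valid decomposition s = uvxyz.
u='a', v='a', x='bb', y='c', z='c'

For s = aabbcc with pumping length p = 4:

One valid decomposition:
- u = 'a'
- v = 'a'
- x = 'bb'
- y = 'c'
- z = 'c'

Verification:
- uvxyz = 'a' + 'a' + 'bb' + 'c' + 'c' = aabbcc ✓
- |vxy| = |'abbc'| = 4 ≤ 4 ✓
- |vy| = |'ac'| = 2 > 0 ✓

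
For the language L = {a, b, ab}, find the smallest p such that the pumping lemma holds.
p = 3

For a finite language L, the pumping lemma holds vacuously if p > max|s| for s ∈ L.

The longest string in L = {a, b, ab} has length 2.
If p = 3, then no string s ∈ L has |s| ≥ p, so the condition is vacuously true.

The minimum pumping length is p = 3.

Why no smaller p works: for any p ≤ 2, the longest string s ∈ L has |s| = 2 ≥ p, so it would
have to be pumpable; but pumping up (i = 2, 3, ...) produces ever longer strings, which cannot all lie in the
finite language L. So the pumping property fails for every p ≤ 2.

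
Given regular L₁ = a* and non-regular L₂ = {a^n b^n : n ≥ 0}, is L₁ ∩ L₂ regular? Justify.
Yes — L₁ ∩ L₂ is regular.

A string of a* contains no b's, and the only string of {a^n b^n} with no b's is ε (n = 0). So L₁ ∩ L₂ = {ε}, a finite language, which is regular.

Note that the bare facts "L₁ regular, L₂ non-regular" do not settle the question by themselves: the closure of regular languages under ∪, ∩, complement and difference applies only when BOTH operands are regular. With a non-regular operand the result can come out regular or non-regular depending on the specific languages, so one has to work out L₁ ∩ L₂ for this particular pair, as above.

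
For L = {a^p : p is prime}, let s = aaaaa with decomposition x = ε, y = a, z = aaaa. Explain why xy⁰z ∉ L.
xy⁰z = aaaa ∉ L

Pumping with i = 0 replaces y = a by y⁰ = ε:
- Original: s = xyz = aaaaa; aaaaa has length 5, which is prime, so it is in L
- Pumped: xy⁰z = ε · ε · aaaa = aaaa
- aaaa has length 4 = 2 × 2, which is not prime, so it is not in L

The pumping lemma would require xy⁰z ∈ L, so this decomposition yields a contradiction.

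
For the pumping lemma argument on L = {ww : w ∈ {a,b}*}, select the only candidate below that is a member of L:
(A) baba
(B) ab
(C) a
(A) baba

The pumping lemma is applied to a string s that lies in L, so first check membership of each option:
- (A) baba splits into halves ba · ba, which are equal, so it is in L (w = ba) ✓
- (B) ab has length 2; its halves are a and b, which differ, so it is not in L ✗
- (C) a has odd length 1, so it cannot be written as ww and is not in L ✗

Only (A) baba is in L, so it is the only candidate that could play the role of s.
(In a complete proof one picks s in terms of the pumping length p so that |s| ≥ p is guaranteed; a fixed string like baba illustrates the shape of such an s.)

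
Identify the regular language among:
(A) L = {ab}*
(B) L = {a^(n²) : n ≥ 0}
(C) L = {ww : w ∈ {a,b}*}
(A) {ab}*

(A) L = {ab}* is regular.

This can be recognized by a finite automaton (DFA/NFA).
Regular expressions like {ab}* define regular languages.

The other choices are not regular:
- {a^(n²) : n ≥ 0}: After pumping, length is no longer a perfect square
- {ww : w ∈ {a,b}*}: After pumping, the two halves no longer match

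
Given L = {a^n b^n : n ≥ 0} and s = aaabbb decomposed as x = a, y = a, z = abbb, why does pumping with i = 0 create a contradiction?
xy⁰z = aabbb ∉ L

Pumping with i = 0 replaces y = a by y⁰ = ε:
- Original: s = xyz = aaabbb; aaabbb = a^3 b^3 has equal counts (3 = 3), so it is in L
- Pumped: xy⁰z = a · ε · abbb = aabbb
- aabbb has 2 a's and 3 b's; 2 ≠ 3, so it is not in L

The pumping lemma would require xy⁰z ∈ L, so this decomposition yields a contradiction.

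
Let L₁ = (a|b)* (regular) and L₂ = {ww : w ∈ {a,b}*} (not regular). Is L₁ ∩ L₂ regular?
No — L₁ ∩ L₂ is not regular.

(a|b)* is all strings over {a,b}, so L₁ ∩ L₂ = {ww : w ∈ {a,b}*} = L₂ itself, which is not regular (pump s = a^p b a^p b).

Note that the bare facts "L₁ regular, L₂ non-regular" do not settle the question by themselves: the closure of regular languages under ∪, ∩, complement and difference applies only when BOTH operands are regular. With a non-regular operand the result can come out regular or non-regular depending on the specific languages, so one has to work out L₁ ∩ L₂ for this particular pair, as above.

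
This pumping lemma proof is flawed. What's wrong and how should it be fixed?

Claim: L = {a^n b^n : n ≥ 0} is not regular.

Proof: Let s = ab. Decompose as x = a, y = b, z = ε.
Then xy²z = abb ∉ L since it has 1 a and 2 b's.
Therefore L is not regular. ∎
Error: The string s = ab might be shorter than the pumping length p.

Correction: Choose s = a^p b^p to ensure |s| ≥ p. Also, the decomposition is wrong: with |xy| ≤ p, y cannot include b's when s starts with p a's.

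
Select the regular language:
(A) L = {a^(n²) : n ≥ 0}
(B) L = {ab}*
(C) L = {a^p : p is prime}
(B) {ab}*

(B) L = {ab}* is regular.

This can be recognized by a finite automaton (DFA/NFA).
Regular expressions like {ab}* define regular languages.

The other choices are not regular:
- {a^(n²) : n ≥ 0}: After pumping, length is no longer a perfect square
- {a^p : p is prime}: After pumping, the length becomes composite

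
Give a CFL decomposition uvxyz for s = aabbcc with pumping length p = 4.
u='a', v='a', x='bb', y='c', z='c'

For s = aabbcc with pumping length p = 4:

One valid decomposition:
- u = 'a'
- v = 'a'
- x = 'bb'
- y = 'c'
- z = 'c'

Verification:
- uvxyz = 'a' + 'a' + 'bb' + 'c' + 'c' = aabbcc ✓
- |vxy| = |'abbc'| = 4 ≤ 4 ✓
- |vy| = |'ac'| = 2 > 0 ✓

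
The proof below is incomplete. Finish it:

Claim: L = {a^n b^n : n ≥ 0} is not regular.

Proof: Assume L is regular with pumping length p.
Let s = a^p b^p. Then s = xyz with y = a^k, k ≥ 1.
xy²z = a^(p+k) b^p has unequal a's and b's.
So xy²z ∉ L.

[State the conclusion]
This contradicts the pumping lemma for regular languages,
which guarantees xy^i z ∈ L for all i ≥ 0.

Since our assumption that L is regular leads to a contradiction,
we conclude that L = {a^n b^n : n ≥ 0} is NOT regular. ∎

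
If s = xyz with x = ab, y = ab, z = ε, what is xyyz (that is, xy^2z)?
ababab

Given x = 'ab', y = 'ab', z = '' and i = 2:

xy^2z = x + y·y·...·y (2 times) + z
       = 'ab' + 'ab'^2 + ''
       = 'ab' + 'abab' + ''
       = 'ababab'

The pumped string is 'ababab' with length 6.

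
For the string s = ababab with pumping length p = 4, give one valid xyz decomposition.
x = 'a', y = 'ba', z = 'bab'

For s = ababab and p = 4, one valid decomposition is:
- x = 'a' (length 1)
- y = 'ba' (length 2)
- z = 'bab' (length 3)

Verification:
- xyz = 'a' + 'ba' + 'bab' = ababab ✓
- |xy| = 3 ≤ 4 ✓
- |y| = 2 > 0 ✓

All pumping lemma constraints are satisfied.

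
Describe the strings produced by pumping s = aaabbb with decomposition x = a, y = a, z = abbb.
{xy^i z : i ≥ 0} = {a^(2+i) b^3 : i ≥ 0} = {aabbb, aaabbb, aaaabbb, ...}

With x = a, y = a, z = abbb: Starting with aaabbb and pumping the second 'a', we get strings with 2+i a's followed by 3 b's for i = 0, 1, 2, ...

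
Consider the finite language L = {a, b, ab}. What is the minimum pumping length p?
p = 3

For a finite language L, the pumping lemma holds vacuously if p > max|s| for s ∈ L.

The longest string in L = {a, b, ab} has length 2.
If p = 3, then no string s ∈ L has |s| ≥ p, so the condition is vacuously true.

The minimum pumping length is p = 3.

Why no smaller p works: for any p ≤ 2, the longest string s ∈ L has |s| = 2 ≥ p, so it would
have to be pumpable; but pumping up (i = 2, 3, ...) produces ever longer strings, which cannot all lie in the
finite language L. So the pumping property fails for every p ≤ 2.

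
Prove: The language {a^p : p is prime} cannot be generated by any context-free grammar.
Assume for contradiction that L is context-free, and let p ≥ 1 be the pumping length given by the pumping lemma for CFLs.
Choose a prime q with q ≥ p and let s = a^q. Then s ∈ L and |s| = q ≥ p.
By the CFL pumping lemma, s = uvxyz for some u, v, x, y, z with |vxy| ≤ p, |vy| ≥ 1, and uv^i xy^i z ∈ L for every i ≥ 0.
All symbols are a's, so only lengths matter: let k = |vy|, with 1 ≤ k ≤ p. Then |uv^i xy^i z| = q + (i − 1)k.

Take i = q + 1: the length is q + qk = q(k + 1).
Both factors satisfy q ≥ 2 and k + 1 ≥ 2, so q(k + 1) is composite and uv^(q+1) xy^(q+1) z ∉ L.

This contradicts the CFL pumping lemma, which requires uv^i xy^i z ∈ L for all i ≥ 0.
Hence L = {a^p : p is prime} is not context-free. ∎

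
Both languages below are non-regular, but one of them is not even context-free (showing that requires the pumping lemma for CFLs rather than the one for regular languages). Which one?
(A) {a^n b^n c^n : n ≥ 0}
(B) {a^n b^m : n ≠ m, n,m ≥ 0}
(A) {a^n b^n c^n : n ≥ 0}

(A) {a^n b^n c^n : n ≥ 0} requires the CFL pumping lemma.

- {a^n b^m : n ≠ m, n,m ≥ 0} is context-free (but not regular)
  • Can be shown non-regular with the regular pumping lemma
  • After pumping a's, we can make n = m

- {a^n b^n c^n : n ≥ 0} is NOT context-free
  • Requires the CFL pumping lemma to prove
  • Cannot maintain three equal counts simultaneously

The CFL pumping lemma is "stronger" in that it can prove non-membership
in the larger class of context-free languages.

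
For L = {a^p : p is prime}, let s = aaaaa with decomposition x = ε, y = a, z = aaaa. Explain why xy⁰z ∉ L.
xy⁰z = aaaa ∉ L

Pumping with i = 0 replaces y = a by y⁰ = ε:
- Original: s = xyz = aaaaa; aaaaa has length 5, which is prime, so it is in L
- Pumped: xy⁰z = ε · ε · aaaa = aaaa
- aaaa has length 4 = 2 × 2, which is not prime, so it is not in L

The pumping lemma would require xy⁰z ∈ L, so this decomposition yields a contradiction.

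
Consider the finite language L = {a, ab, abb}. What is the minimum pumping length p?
p = 4

For a finite language L, the pumping lemma holds vacuously if p > max|s| for s ∈ L.

The longest string in L = {a, ab, abb} has length 3.
If p = 4, then no string s ∈ L has |s| ≥ p, so the condition is vacuously true.

The minimum pumping length is p = 4.

Why no smaller p works: for any p ≤ 3, the longest string s ∈ L has |s| = 3 ≥ p, so it would
have to be pumpable; but pumping up (i = 2, 3, ...) produces ever longer strings, which cannot all lie in the
finite language L. So the pumping property fails for every p ≤ 3.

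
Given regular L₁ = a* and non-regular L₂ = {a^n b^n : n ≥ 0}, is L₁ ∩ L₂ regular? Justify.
Yes — L₁ ∩ L₂ is regular.

A string of a* contains no b's, and the only string of {a^n b^n} with no b's is ε (n = 0). So L₁ ∩ L₂ = {ε}, a finite language, which is regular.

Note that the bare facts "L₁ regular, L₂ non-regular" do not settle the question by themselves: the closure of regular languages under ∪, ∩, complement and difference applies only when BOTH operands are regular. With a non-regular operand the result can come out regular or non-regular depending on the specific languages, so one has to work out L₁ ∩ L₂ for this particular pair, as above.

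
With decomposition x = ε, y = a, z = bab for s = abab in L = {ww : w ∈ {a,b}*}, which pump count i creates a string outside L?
i = 0

xy⁰z = ε · ε · bab = bab; bab has odd length 3, so it cannot be written as ww and is not in L.
(Other choices also work, e.g. i = 2, 3; only i = 1 is guaranteed to stay in L since xy¹z = s.)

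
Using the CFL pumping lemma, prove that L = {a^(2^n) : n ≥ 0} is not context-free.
Assume for contradiction that L is context-free, and let p ≥ 1 be the pumping length given by the pumping lemma for CFLs.
Choose s = a^(2^p). Then s ∈ L and |s| = 2^p ≥ p.
By the CFL pumping lemma, s = uvxyz for some u, v, x, y, z with |vxy| ≤ p, |vy| ≥ 1, and uv^i xy^i z ∈ L for every i ≥ 0.
All symbols are a's, so only lengths matter: let k = |vy|, with 1 ≤ k ≤ |vxy| ≤ p < 2^p.

Take i = 2: |uv²xy²z| = 2^p + k, and 2^p < 2^p + k < 2^p + 2^p = 2^(p+1).
So the length lies strictly between consecutive powers of two and is not a power of 2; uv²xy²z ∉ L.

This contradicts the CFL pumping lemma, which requires uv^i xy^i z ∈ L for all i ≥ 0.
Hence L = {a^(2^n) : n ≥ 0} is not context-free. ∎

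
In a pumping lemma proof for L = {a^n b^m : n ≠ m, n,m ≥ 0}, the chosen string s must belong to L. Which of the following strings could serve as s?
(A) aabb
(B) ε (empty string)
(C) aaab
(C) aaab

The pumping lemma is applied to a string s that lies in L, so first check membership of each option:
- (A) aabb = a^2 b^2 has n = m = 2, so it is not in L ✗
- (B) ε = a^0 b^0 has n = m = 0, so it is not in L ✗
- (C) aaab = a^3 b^1 with 3 ≠ 1, so it is in L ✓

Only (C) aaab is in L, so it is the only candidate that could play the role of s.
(In a complete proof one picks s in terms of the pumping length p so that |s| ≥ p is guaranteed; a fixed string like aaab illustrates the shape of such an s.)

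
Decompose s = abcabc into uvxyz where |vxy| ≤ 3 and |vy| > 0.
u='ab', v='c', x='a', y='b', z='c'

For s = abcabc with pumping length p = 3:

One valid decomposition:
- u = 'ab'
- v = 'c'
- x = 'a'
- y = 'b'
- z = 'c'

Verification:
- uvxyz = 'ab' + 'c' + 'a' + 'b' + 'c' = abcabc ✓
- |vxy| = |'cab'| = 3 ≤ 3 ✓
- |vy| = |'cb'| = 2 > 0 ✓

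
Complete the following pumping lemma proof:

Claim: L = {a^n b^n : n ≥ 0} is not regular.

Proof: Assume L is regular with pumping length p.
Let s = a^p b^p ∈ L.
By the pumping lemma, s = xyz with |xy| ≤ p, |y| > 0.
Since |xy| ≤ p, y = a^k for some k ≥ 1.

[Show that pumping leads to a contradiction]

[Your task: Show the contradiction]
Consider xy²z = a^(p+k) b^p.

Since k ≥ 1, we have p + k > p.
So xy²z has more a's than b's: (p+k) a's vs p b's.
This means xy²z ∉ L because a^n b^n requires equal counts.

This contradicts the pumping lemma which states xy²z ∈ L.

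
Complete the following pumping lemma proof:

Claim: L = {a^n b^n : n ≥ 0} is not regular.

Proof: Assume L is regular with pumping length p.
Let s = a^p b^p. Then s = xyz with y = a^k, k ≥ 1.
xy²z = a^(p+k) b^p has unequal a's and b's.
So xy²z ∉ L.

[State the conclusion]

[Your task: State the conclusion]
This contradicts the pumping lemma for regular languages,
which guarantees xy^i z ∈ L for all i ≥ 0.

Since our assumption that L is regular leads to a contradiction,
we conclude that L = {a^n b^n : n ≥ 0} is NOT regular. ∎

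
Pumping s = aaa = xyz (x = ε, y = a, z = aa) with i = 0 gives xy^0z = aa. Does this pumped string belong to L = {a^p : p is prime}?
Yes

xy⁰z = ε · ε · aa = aa.
aa has length 2, which is prime, so it is in L.
(A single pumped string landing in L is not a contradiction by itself; a non-regularity proof needs some i for which xy^i z ∉ L, for every admissible decomposition.)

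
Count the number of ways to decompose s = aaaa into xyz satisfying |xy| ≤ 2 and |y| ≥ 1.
3

For s = 'aaaa' with pumping length p = 2:

Constraints: |xy| ≤ 2, |y| > 0

Valid decompositions (|xy| ≤ p, |y| ≥ 1):
  • x='', y='a', z='aaa'
  • x='a', y='a', z='aa'
  • x='', y='aa', z='aa'

Total count: 3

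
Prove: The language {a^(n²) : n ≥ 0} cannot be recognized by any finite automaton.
Assume for contradiction that L is regular, and let p ≥ 1 be the pumping length given by the pumping lemma.
Choose s = a^(p²). Then s ∈ L and |s| = p² ≥ p.
By the pumping lemma, s = xyz for some x, y, z with |xy| ≤ p, |y| ≥ 1, and xy^i z ∈ L for every i ≥ 0.
Here y = a^k for some k with 1 ≤ k ≤ |xy| ≤ p.

Take i = 2: |xy²z| = p² + k.
Now p² < p² + k ≤ p² + p < p² + 2p + 1 = (p + 1)².
So |xy²z| lies strictly between the consecutive squares p² and (p + 1)², hence is not a perfect square, and xy²z ∉ L.

This contradicts the pumping lemma, which requires xy^i z ∈ L for all i ≥ 0.
Hence L = {a^(n²) : n ≥ 0} is not regular. ∎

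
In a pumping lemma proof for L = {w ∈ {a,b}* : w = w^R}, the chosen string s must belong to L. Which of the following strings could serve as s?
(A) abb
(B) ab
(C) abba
(C) abba

The pumping lemma is applied to a string s that lies in L, so first check membership of each option:
- (A) abb reversed is bba ≠ abb, so it is not a palindrome and is not in L ✗
- (B) ab reversed is ba ≠ ab, so it is not a palindrome and is not in L ✗
- (C) abba reversed is abba, the same string, so it is a palindrome and is in L ✓

Only (C) abba is in L, so it is the only candidate that could play the role of s.
(In a complete proof one picks s in terms of the pumping length p so that |s| ≥ p is guaranteed; a fixed string like abba illustrates the shape of such an s.)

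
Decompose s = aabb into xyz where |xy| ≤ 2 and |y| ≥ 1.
x = '', y = 'aa', z = 'bb'

For s = aabb and p = 2, one valid decomposition is:
- x = '' (length 0)
- y = 'aa' (length 2)
- z = 'bb' (length 2)

Verification:
- xyz = '' + 'aa' + 'bb' = aabb ✓
- |xy| = 2 ≤ 2 ✓
- |y| = 2 > 0 ✓

All pumping lemma constraints are satisfied.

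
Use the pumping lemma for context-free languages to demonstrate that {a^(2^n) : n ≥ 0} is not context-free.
Assume for contradiction that L is context-free, and let p ≥ 1 be the pumping length given by the pumping lemma for CFLs.
Choose s = a^(2^p). Then s ∈ L and |s| = 2^p ≥ p.
By the CFL pumping lemma, s = uvxyz for some u, v, x, y, z with |vxy| ≤ p, |vy| ≥ 1, and uv^i xy^i z ∈ L for every i ≥ 0.
All symbols are a's, so only lengths matter: let k = |vy|, with 1 ≤ k ≤ |vxy| ≤ p < 2^p.

Take i = 2: |uv²xy²z| = 2^p + k, and 2^p < 2^p + k < 2^p + 2^p = 2^(p+1).
So the length lies strictly between consecutive powers of two and is not a power of 2; uv²xy²z ∉ L.

This contradicts the CFL pumping lemma, which requires uv^i xy^i z ∈ L for all i ≥ 0.
Hence L = {a^(2^n) : n ≥ 0} is not context-free. ∎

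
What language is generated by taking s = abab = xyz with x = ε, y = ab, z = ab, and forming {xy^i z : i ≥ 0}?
{xy^i z : i ≥ 0} = {(ab)^(i+1) : i ≥ 0} = {ab, abab, ababab, ...}

With x = ε, y = ab, z = ab: Pumping 'ab' gives strings of alternating a's and b's.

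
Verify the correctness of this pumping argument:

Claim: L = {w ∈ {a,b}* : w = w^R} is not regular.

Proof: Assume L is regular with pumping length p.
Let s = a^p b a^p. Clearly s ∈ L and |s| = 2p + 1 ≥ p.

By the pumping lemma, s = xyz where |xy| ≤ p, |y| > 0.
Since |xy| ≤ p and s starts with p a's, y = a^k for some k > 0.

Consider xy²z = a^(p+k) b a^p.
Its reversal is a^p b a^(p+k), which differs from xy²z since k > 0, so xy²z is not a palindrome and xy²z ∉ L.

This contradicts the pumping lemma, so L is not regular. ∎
The proof is correct.

This proof is valid because:
1. s = a^p b a^p is in L and is chosen in terms of p, so |s| ≥ p holds for every p
2. The decomposition analysis is correct: |xy| ≤ p forces y to lie inside the leading a's
3. The contradiction is valid: a^(p+k) b a^p has more a's before the b than after it, so it is not a palindrome
4. The conclusion follows logically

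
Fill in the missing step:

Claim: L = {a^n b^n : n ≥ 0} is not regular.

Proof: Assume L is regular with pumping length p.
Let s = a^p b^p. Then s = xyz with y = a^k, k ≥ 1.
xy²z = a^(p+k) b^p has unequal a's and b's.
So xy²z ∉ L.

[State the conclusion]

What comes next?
This contradicts the pumping lemma for regular languages,
which guarantees xy^i z ∈ L for all i ≥ 0.

Since our assumption that L is regular leads to a contradiction,
we conclude that L = {a^n b^n : n ≥ 0} is NOT regular. ∎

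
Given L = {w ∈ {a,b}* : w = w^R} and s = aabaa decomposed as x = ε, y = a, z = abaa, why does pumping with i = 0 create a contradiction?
xy⁰z = abaa ∉ L

Pumping with i = 0 replaces y = a by y⁰ = ε:
- Original: s = xyz = aabaa; aabaa reversed is aabaa, the same string, so it is a palindrome and is in L
- Pumped: xy⁰z = ε · ε · abaa = abaa
- abaa reversed is aaba ≠ abaa, so it is not a palindrome and is not in L

The pumping lemma would require xy⁰z ∈ L, so this decomposition yields a contradiction.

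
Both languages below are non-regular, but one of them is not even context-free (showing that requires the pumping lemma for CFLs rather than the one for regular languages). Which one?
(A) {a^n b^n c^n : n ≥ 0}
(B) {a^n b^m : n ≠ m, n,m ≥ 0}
(A) {a^n b^n c^n : n ≥ 0}

(A) {a^n b^n c^n : n ≥ 0} requires the CFL pumping lemma.

- {a^n b^m : n ≠ m, n,m ≥ 0} is context-free (but not regular)
  • Can be shown non-regular with the regular pumping lemma
  • After pumping a's, we can make n = m

- {a^n b^n c^n : n ≥ 0} is NOT context-free
  • Requires the CFL pumping lemma to prove
  • Cannot maintain three equal counts simultaneously

The CFL pumping lemma is "stronger" in that it can prove non-membership
in the larger class of context-free languages.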